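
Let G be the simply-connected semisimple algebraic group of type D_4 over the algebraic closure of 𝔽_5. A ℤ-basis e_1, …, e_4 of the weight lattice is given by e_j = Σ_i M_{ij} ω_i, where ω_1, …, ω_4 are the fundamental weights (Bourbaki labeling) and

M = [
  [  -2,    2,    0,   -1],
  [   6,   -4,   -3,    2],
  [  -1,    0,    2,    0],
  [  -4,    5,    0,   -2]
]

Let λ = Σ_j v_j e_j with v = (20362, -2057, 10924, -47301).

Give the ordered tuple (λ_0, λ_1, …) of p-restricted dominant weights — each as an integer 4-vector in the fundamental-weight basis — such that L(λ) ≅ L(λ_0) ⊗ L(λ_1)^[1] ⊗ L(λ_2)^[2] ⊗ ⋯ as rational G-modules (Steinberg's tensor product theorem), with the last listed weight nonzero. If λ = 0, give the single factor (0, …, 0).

((3, 1, 1, 4), (2, 0, 2, 3), (3, 1, 4, 4), (4, 4, 1, 2), (3, 4, 2, 4))

Compute c_i = Σ_j M_{ij} v_j with v = (20362, -2057, 10924, -47301):
  c_1 = (-2)·(20362) + (2)·(-2057) + (0)·(10924) + (-1)·(-47301) = 2463
  c_2 = (6)·(20362) + (-4)·(-2057) + (-3)·(10924) + (2)·(-47301) = 3026
  c_3 = (-1)·(20362) + (0)·(-2057) + (2)·(10924) + (0)·(-47301) = 1486
  c_4 = (-4)·(20362) + (5)·(-2057) + (0)·(10924) + (-2)·(-47301) = 2869
p = 5; digits c_i = Σ_j d_{ij}·5^j, 0 ≤ d_{ij} < 5:
  c_1 = 2463 = 3·5^0 + 2·5^1 + 3·5^2 + 4·5^3 + 3·5^4
  c_2 = 3026 = 1·5^0 + 0·5^1 + 1·5^2 + 4·5^3 + 4·5^4
  c_3 = 1486 = 1·5^0 + 2·5^1 + 4·5^2 + 1·5^3 + 2·5^4
  c_4 = 2869 = 4·5^0 + 3·5^1 + 4·5^2 + 2·5^3 + 4·5^4
λ_0 = (3, 1, 1, 4)
λ_1 = (2, 0, 2, 3)
λ_2 = (3, 1, 4, 4)
λ_3 = (4, 4, 1, 2)
λ_4 = (3, 4, 2, 4)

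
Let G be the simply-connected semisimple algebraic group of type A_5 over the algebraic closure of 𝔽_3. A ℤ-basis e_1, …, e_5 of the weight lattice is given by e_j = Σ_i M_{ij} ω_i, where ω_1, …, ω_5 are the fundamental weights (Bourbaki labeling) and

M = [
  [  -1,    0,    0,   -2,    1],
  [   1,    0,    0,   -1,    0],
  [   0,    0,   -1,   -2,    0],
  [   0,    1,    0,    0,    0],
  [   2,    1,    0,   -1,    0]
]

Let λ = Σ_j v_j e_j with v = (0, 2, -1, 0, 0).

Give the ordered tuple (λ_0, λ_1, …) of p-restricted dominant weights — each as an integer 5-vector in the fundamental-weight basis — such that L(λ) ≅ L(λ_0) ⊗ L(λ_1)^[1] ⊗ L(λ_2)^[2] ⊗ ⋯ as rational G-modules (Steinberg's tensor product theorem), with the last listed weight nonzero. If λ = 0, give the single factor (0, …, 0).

((0, 0, 1, 2, 2),)

In the fundamental-weight basis, λ has coordinates c = M·v (v = (0, 2, -1, 0, 0)):
  c_1 = -1*0 + 0*2 + 0*-1 + -2*0 + 1*0 = 0
  c_2 = 1*0 + 0*2 + 0*-1 + -1*0 + 0*0 = 0
  c_3 = 0*0 + 0*2 + -1*-1 + -2*0 + 0*0 = 1
  c_4 = 0*0 + 1*2 + 0*-1 + 0*0 + 0*0 = 2
  c_5 = 2*0 + 1*2 + 0*-1 + -1*0 + 0*0 = 2
Expand coordinatewise in base 3:
  c_1 = 0
  c_2 = 0
  c_3 = 1 = 1·3^0
  c_4 = 2 = 2·3^0
  c_5 = 2 = 2·3^0
Factor λ_0 = (0, 0, 1, 2, 2)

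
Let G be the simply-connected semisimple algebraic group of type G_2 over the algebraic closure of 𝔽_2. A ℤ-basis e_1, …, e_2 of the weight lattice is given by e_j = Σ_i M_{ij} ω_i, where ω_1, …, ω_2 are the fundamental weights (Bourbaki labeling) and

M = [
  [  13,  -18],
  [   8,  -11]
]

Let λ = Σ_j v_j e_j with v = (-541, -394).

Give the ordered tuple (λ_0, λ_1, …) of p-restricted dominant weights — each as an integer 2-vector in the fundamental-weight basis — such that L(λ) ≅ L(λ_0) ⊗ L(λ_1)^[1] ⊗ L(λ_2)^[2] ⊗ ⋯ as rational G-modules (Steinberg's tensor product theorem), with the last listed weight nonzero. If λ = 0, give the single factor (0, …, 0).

Compute c_i = Σ_j M_{ij} v_j with v = (-541, -394):
  c_1 = 13*-541 + -18*-394 = 59
  c_2 = 8*-541 + -11*-394 = 6
Base-2 expansion of each c_i:
  c_1 = 59 = 1·2^0 + 1·2^1 + 0·2^2 + 1·2^3 + 1·2^4 + 1·2^5
  c_2 = 6 = 0·2^0 + 1·2^1 + 1·2^2
p-restricted factor λ_0 = (1, 0)
p-restricted factor λ_1 = (1, 1)
p-restricted factor λ_2 = (0, 1)
p-restricted factor λ_3 = (1, 0)
p-restricted factor λ_4 = (1, 0)
p-restricted factor λ_5 = (1, 0)

((1, 0), (1, 1), (0, 1), (1, 0), (1, 0), (1, 0))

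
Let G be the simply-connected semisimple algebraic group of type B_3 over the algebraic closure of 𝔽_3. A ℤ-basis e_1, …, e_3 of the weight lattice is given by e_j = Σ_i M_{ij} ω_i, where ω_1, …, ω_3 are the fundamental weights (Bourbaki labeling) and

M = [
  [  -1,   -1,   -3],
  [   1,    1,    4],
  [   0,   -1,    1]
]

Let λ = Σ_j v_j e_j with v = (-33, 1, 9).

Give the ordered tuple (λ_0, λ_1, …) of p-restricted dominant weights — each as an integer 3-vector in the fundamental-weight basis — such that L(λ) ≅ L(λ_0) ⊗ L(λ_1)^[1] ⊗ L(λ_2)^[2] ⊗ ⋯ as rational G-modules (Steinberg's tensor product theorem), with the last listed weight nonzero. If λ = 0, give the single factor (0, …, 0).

In the fundamental-weight basis, λ has coordinates c = M·v (v = (-33, 1, 9)):
  c_1 = (-1)·(-33) + (-1)·(1) + (-3)·(9) = 5
  c_2 = (1)·(-33) + 1·1 + 4·9 = 4
  c_3 = (0)·(-33) + (-1)·(1) + 1·9 = 8
p = 3; digits c_i = Σ_j d_{ij}·3^j, 0 ≤ d_{ij} < 3:
  c_1 = 5 = 2·3^0 + 1·3^1
  c_2 = 4 = 1·3^0 + 1·3^1
  c_3 = 8 = 2·3^0 + 2·3^1
Factor λ_0 = (2, 1, 2)
Factor λ_1 = (1, 1, 2)

((2, 1, 2), (1, 1, 2))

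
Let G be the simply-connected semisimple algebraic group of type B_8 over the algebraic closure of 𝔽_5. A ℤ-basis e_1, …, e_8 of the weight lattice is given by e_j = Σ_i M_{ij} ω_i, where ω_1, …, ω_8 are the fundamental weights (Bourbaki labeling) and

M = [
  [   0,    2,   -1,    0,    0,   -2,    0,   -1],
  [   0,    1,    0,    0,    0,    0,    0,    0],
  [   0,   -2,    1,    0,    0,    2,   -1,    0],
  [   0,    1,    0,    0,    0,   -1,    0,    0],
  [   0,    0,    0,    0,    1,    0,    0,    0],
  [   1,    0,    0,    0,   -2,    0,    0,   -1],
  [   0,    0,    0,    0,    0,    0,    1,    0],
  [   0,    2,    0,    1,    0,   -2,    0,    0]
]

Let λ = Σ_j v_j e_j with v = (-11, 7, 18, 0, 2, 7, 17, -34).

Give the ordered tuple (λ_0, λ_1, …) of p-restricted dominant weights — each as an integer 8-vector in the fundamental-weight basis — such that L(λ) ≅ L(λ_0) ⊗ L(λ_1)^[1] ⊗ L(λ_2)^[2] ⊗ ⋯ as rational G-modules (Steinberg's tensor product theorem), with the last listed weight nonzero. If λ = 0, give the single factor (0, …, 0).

In the fundamental-weight basis, λ has coordinates c = M·v (v = (-11, 7, 18, 0, 2, 7, 17, -34)):
  c_1 = (0)·(-11) + (2)·(7) + (-1)·(18) + (0)·(0) + (0)·(2) + (-2)·(7) + (0)·(17) + (-1)·(-34) = 16
  c_2 = (0)·(-11) + (1)·(7) + (0)·(18) + (0)·(0) + (0)·(2) + (0)·(7) + (0)·(17) + (0)·(-34) = 7
  c_3 = (0)·(-11) + (-2)·(7) + (1)·(18) + (0)·(0) + (0)·(2) + (2)·(7) + (-1)·(17) + (0)·(-34) = 1
  c_4 = (0)·(-11) + (1)·(7) + (0)·(18) + (0)·(0) + (0)·(2) + (-1)·(7) + (0)·(17) + (0)·(-34) = 0
  c_5 = (0)·(-11) + (0)·(7) + (0)·(18) + (0)·(0) + (1)·(2) + (0)·(7) + (0)·(17) + (0)·(-34) = 2
  c_6 = (1)·(-11) + (0)·(7) + (0)·(18) + (0)·(0) + (-2)·(2) + (0)·(7) + (0)·(17) + (-1)·(-34) = 19
  c_7 = (0)·(-11) + (0)·(7) + (0)·(18) + (0)·(0) + (0)·(2) + (0)·(7) + (1)·(17) + (0)·(-34) = 17
  c_8 = (0)·(-11) + (2)·(7) + (0)·(18) + (1)·(0) + (0)·(2) + (-2)·(7) + (0)·(17) + (0)·(-34) = 0
Expand coordinatewise in base 5:
  c_1 = 16 = 1·5^0 + 3·5^1
  c_2 = 7 = 2·5^0 + 1·5^1
  c_3 = 1 = 1·5^0
  c_4 = 0
  c_5 = 2 = 2·5^0
  c_6 = 19 = 4·5^0 + 3·5^1
  c_7 = 17 = 2·5^0 + 3·5^1
  c_8 = 0
Factor λ_0 = (1, 2, 1, 0, 2, 4, 2, 0)
Factor λ_1 = (3, 1, 0, 0, 0, 3, 3, 0)

((1, 2, 1, 0, 2, 4, 2, 0), (3, 1, 0, 0, 0, 3, 3, 0))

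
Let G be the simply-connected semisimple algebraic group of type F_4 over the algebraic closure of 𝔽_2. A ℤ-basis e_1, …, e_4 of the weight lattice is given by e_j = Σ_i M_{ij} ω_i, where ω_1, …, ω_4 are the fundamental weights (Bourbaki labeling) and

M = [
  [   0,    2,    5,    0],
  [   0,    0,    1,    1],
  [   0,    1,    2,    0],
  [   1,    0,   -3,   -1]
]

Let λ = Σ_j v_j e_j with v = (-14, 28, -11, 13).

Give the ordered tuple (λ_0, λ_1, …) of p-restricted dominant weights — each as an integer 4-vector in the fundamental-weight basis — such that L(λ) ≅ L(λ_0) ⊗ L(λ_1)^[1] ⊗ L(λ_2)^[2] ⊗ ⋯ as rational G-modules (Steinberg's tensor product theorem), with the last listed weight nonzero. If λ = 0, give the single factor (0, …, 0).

((1, 0, 0, 0), (0, 1, 1, 1), (0, 0, 1, 1))

Compute c_i = Σ_j M_{ij} v_j with v = (-14, 28, -11, 13):
  c_1 = (0)·(-14) + 2·28 + (5)·(-11) + 0·13 = 1
  c_2 = (0)·(-14) + 0·28 + (1)·(-11) + 1·13 = 2
  c_3 = (0)·(-14) + 1·28 + (2)·(-11) + 0·13 = 6
  c_4 = (1)·(-14) + 0·28 + (-3)·(-11) + (-1)·(13) = 6
Base-2 expansion of each c_i:
  c_1 = 1 = 1·2^0
  c_2 = 2 = 0·2^0 + 1·2^1
  c_3 = 6 = 0·2^0 + 1·2^1 + 1·2^2
  c_4 = 6 = 0·2^0 + 1·2^1 + 1·2^2
λ_0 = (1, 0, 0, 0)
λ_1 = (0, 1, 1, 1)
λ_2 = (0, 0, 1, 1)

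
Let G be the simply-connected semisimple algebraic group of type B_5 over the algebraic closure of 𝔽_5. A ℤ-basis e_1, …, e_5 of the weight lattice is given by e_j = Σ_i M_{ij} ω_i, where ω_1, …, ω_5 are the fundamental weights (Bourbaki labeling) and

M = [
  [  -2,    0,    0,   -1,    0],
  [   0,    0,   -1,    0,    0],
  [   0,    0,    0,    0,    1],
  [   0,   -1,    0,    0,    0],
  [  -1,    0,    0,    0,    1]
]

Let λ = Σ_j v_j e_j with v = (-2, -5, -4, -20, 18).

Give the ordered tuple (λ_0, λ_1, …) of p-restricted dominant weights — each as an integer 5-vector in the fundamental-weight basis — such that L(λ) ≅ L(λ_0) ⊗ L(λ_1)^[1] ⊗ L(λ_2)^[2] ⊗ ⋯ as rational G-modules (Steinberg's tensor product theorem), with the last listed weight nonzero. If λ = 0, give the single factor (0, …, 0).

In the fundamental-weight basis, λ has coordinates c = M·v (v = (-2, -5, -4, -20, 18)):
  c_1 = (-2)·(-2) + (0)·(-5) + (0)·(-4) + (-1)·(-20) + (0)·(18) = 24
  c_2 = (0)·(-2) + (0)·(-5) + (-1)·(-4) + (0)·(-20) + (0)·(18) = 4
  c_3 = (0)·(-2) + (0)·(-5) + (0)·(-4) + (0)·(-20) + (1)·(18) = 18
  c_4 = (0)·(-2) + (-1)·(-5) + (0)·(-4) + (0)·(-20) + (0)·(18) = 5
  c_5 = (-1)·(-2) + (0)·(-5) + (0)·(-4) + (0)·(-20) + (1)·(18) = 20
p = 5; digits c_i = Σ_j d_{ij}·5^j, 0 ≤ d_{ij} < 5:
  c_1 = 24 = 4·5^0 + 4·5^1
  c_2 = 4 = 4·5^0
  c_3 = 18 = 3·5^0 + 3·5^1
  c_4 = 5 = 0·5^0 + 1·5^1
  c_5 = 20 = 0·5^0 + 4·5^1
p-restricted factor λ_0 = (4, 4, 3, 0, 0)
p-restricted factor λ_1 = (4, 0, 3, 1, 4)

((4, 4, 3, 0, 0), (4, 0, 3, 1, 4))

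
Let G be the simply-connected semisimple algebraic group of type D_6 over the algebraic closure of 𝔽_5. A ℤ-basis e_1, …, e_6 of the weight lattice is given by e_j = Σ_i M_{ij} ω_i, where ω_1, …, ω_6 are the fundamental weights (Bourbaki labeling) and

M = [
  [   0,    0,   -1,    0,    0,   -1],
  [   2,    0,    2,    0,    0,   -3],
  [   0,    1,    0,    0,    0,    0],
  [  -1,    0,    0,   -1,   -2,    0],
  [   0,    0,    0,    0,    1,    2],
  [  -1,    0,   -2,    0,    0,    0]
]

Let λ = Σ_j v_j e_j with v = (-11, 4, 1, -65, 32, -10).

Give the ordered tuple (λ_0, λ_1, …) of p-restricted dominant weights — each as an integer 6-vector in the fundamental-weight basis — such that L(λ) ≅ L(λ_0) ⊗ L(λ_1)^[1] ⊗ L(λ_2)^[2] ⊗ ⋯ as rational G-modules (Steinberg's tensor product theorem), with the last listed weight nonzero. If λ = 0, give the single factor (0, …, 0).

In the fundamental-weight basis, λ has coordinates c = M·v (v = (-11, 4, 1, -65, 32, -10)):
  c_1 = 0*-11 + 0*4 + -1*1 + 0*-65 + 0*32 + -1*-10 = 9
  c_2 = 2*-11 + 0*4 + 2*1 + 0*-65 + 0*32 + -3*-10 = 10
  c_3 = 0*-11 + 1*4 + 0*1 + 0*-65 + 0*32 + 0*-10 = 4
  c_4 = -1*-11 + 0*4 + 0*1 + -1*-65 + -2*32 + 0*-10 = 12
  c_5 = 0*-11 + 0*4 + 0*1 + 0*-65 + 1*32 + 2*-10 = 12
  c_6 = -1*-11 + 0*4 + -2*1 + 0*-65 + 0*32 + 0*-10 = 9
Expand coordinatewise in base 5:
  c_1 = 9 = 4·5^0 + 1·5^1
  c_2 = 10 = 0·5^0 + 2·5^1
  c_3 = 4 = 4·5^0
  c_4 = 12 = 2·5^0 + 2·5^1
  c_5 = 12 = 2·5^0 + 2·5^1
  c_6 = 9 = 4·5^0 + 1·5^1
Factor λ_0 = (4, 0, 4, 2, 2, 4)
Factor λ_1 = (1, 2, 0, 2, 2, 1)

((4, 0, 4, 2, 2, 4), (1, 2, 0, 2, 2, 1))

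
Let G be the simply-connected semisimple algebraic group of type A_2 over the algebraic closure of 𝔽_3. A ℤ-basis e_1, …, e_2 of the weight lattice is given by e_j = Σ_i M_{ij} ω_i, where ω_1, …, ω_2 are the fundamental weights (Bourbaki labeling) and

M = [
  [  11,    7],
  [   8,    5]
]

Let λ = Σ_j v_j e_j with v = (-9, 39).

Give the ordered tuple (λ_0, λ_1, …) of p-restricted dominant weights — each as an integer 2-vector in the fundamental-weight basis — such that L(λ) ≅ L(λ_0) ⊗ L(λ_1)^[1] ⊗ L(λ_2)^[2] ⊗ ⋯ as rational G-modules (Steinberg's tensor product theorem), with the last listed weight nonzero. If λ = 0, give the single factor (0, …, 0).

ω-coordinates c = M·v, v = (-9, 39):
  c_1 = 11*-9 + 7*39 = 174
  c_2 = 8*-9 + 5*39 = 123
Base-3 expansion of each c_i:
  c_1 = 174 = 0·3^0 + 1·3^1 + 1·3^2 + 0·3^3 + 2·3^4
  c_2 = 123 = 0·3^0 + 2·3^1 + 1·3^2 + 1·3^3 + 1·3^4
λ_0 = (0, 0)
λ_1 = (1, 2)
λ_2 = (1, 1)
λ_3 = (0, 1)
λ_4 = (2, 1)

((0, 0), (1, 2), (1, 1), (0, 1), (2, 1))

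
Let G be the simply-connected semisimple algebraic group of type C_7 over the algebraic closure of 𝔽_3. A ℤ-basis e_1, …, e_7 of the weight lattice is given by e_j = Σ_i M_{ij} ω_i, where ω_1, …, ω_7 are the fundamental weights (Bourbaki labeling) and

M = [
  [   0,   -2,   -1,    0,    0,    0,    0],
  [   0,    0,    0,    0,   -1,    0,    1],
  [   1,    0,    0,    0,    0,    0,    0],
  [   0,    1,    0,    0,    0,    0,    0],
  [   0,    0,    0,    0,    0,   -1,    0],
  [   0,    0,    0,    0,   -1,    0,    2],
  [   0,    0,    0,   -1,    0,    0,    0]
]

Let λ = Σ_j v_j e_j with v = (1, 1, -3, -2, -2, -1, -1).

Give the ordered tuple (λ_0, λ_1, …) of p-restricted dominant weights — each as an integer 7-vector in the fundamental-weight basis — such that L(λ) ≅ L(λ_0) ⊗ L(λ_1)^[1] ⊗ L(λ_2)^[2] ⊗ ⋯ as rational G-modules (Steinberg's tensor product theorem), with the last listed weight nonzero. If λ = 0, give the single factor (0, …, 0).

Change of basis e → ω: c = M·v where v = (1, 1, -3, -2, -2, -1, -1):
  c_1 = 0*1 + -2*1 + -1*-3 + 0*-2 + 0*-2 + 0*-1 + 0*-1 = 1
  c_2 = 0*1 + 0*1 + 0*-3 + 0*-2 + -1*-2 + 0*-1 + 1*-1 = 1
  c_3 = 1*1 + 0*1 + 0*-3 + 0*-2 + 0*-2 + 0*-1 + 0*-1 = 1
  c_4 = 0*1 + 1*1 + 0*-3 + 0*-2 + 0*-2 + 0*-1 + 0*-1 = 1
  c_5 = 0*1 + 0*1 + 0*-3 + 0*-2 + 0*-2 + -1*-1 + 0*-1 = 1
  c_6 = 0*1 + 0*1 + 0*-3 + 0*-2 + -1*-2 + 0*-1 + 2*-1 = 0
  c_7 = 0*1 + 0*1 + 0*-3 + -1*-2 + 0*-2 + 0*-1 + 0*-1 = 2
p = 3; digits c_i = Σ_j d_{ij}·3^j, 0 ≤ d_{ij} < 3:
  c_1 = 1 = 1·3^0
  c_2 = 1 = 1·3^0
  c_3 = 1 = 1·3^0
  c_4 = 1 = 1·3^0
  c_5 = 1 = 1·3^0
  c_6 = 0
  c_7 = 2 = 2·3^0
Factor λ_0 = (1, 1, 1, 1, 1, 0, 2)

((1, 1, 1, 1, 1, 0, 2),)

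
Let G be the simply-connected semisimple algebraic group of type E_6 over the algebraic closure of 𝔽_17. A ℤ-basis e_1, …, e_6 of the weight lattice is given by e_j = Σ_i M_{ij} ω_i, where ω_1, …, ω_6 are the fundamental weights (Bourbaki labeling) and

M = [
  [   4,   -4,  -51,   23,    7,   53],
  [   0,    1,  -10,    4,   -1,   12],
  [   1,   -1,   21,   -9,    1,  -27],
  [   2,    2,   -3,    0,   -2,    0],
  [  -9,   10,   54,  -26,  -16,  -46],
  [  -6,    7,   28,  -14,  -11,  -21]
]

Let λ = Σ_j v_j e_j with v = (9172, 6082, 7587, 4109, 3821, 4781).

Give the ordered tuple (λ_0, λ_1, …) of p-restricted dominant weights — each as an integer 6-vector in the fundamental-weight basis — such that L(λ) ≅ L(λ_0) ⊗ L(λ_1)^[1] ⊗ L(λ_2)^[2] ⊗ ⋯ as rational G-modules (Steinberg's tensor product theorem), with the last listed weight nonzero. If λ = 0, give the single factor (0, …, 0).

((2, 12, 0, 3, 6, 3), (4, 11, 10, 6, 4, 1))

ω-coordinates c = M·v, v = (9172, 6082, 7587, 4109, 3821, 4781):
  c_1 = 4*9172 + -4*6082 + -51*7587 + 23*4109 + 7*3821 + 53*4781 = 70
  c_2 = 0*9172 + 1*6082 + -10*7587 + 4*4109 + -1*3821 + 12*4781 = 199
  c_3 = 1*9172 + -1*6082 + 21*7587 + -9*4109 + 1*3821 + -27*4781 = 170
  c_4 = 2*9172 + 2*6082 + -3*7587 + 0*4109 + -2*3821 + 0*4781 = 105
  c_5 = -9*9172 + 10*6082 + 54*7587 + -26*4109 + -16*3821 + -46*4781 = 74
  c_6 = -6*9172 + 7*6082 + 28*7587 + -14*4109 + -11*3821 + -21*4781 = 20
Expand coordinatewise in base 17:
  c_1 = 70 = 2·17^0 + 4·17^1
  c_2 = 199 = 12·17^0 + 11·17^1
  c_3 = 170 = 0·17^0 + 10·17^1
  c_4 = 105 = 3·17^0 + 6·17^1
  c_5 = 74 = 6·17^0 + 4·17^1
  c_6 = 20 = 3·17^0 + 1·17^1
p-restricted factor λ_0 = (2, 12, 0, 3, 6, 3)
p-restricted factor λ_1 = (4, 11, 10, 6, 4, 1)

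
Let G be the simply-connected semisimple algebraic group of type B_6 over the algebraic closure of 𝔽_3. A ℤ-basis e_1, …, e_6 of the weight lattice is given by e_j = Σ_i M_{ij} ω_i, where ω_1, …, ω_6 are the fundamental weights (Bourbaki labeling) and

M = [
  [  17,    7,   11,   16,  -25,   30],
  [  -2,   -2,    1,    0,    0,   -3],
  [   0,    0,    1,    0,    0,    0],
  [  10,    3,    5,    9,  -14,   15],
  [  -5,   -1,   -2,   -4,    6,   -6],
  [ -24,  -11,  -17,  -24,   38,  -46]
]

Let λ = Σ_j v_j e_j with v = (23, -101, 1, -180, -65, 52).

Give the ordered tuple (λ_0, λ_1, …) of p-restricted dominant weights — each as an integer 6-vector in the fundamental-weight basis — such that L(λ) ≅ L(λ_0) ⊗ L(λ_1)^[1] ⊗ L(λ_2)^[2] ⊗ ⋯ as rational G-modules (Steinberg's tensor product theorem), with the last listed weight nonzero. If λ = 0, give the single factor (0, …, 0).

ω-coordinates c = M·v, v = (23, -101, 1, -180, -65, 52):
  c_1 = 17·23 + (7)·(-101) + 11·1 + (16)·(-180) + (-25)·(-65) + 30·52 = 0
  c_2 = (-2)·(23) + (-2)·(-101) + 1·1 + (0)·(-180) + (0)·(-65) + (-3)·(52) = 1
  c_3 = 0·23 + (0)·(-101) + 1·1 + (0)·(-180) + (0)·(-65) + 0·52 = 1
  c_4 = 10·23 + (3)·(-101) + 5·1 + (9)·(-180) + (-14)·(-65) + 15·52 = 2
  c_5 = (-5)·(23) + (-1)·(-101) + (-2)·(1) + (-4)·(-180) + (6)·(-65) + (-6)·(52) = 2
  c_6 = (-24)·(23) + (-11)·(-101) + (-17)·(1) + (-24)·(-180) + (38)·(-65) + (-46)·(52) = 0
Writing each c_i in base p = 3:
  c_1 = 0
  c_2 = 1 = 1·3^0
  c_3 = 1 = 1·3^0
  c_4 = 2 = 2·3^0
  c_5 = 2 = 2·3^0
  c_6 = 0
λ_0 = (0, 1, 1, 2, 2, 0)

((0, 1, 1, 2, 2, 0),)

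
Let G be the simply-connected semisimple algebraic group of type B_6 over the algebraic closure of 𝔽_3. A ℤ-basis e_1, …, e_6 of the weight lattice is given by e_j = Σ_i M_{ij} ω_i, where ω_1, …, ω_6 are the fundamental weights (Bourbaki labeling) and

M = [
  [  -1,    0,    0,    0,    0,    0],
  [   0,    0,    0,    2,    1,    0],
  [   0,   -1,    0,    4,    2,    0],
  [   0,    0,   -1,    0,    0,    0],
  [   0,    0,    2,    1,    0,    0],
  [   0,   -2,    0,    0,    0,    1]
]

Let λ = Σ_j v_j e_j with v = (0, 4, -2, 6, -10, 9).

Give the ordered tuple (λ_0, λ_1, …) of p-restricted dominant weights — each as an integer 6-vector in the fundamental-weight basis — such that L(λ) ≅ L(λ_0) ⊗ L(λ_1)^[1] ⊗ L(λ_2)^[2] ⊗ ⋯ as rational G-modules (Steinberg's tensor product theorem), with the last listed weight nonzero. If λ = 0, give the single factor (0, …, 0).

((0, 2, 0, 2, 2, 1),)

Converting to the ω-basis (c_i = row i of M dotted with v = (0, 4, -2, 6, -10, 9)):
  c_1 = (-1)·(0) + 0·4 + (0)·(-2) + 0·6 + (0)·(-10) + 0·9 = 0
  c_2 = 0·0 + 0·4 + (0)·(-2) + 2·6 + (1)·(-10) + 0·9 = 2
  c_3 = 0·0 + (-1)·(4) + (0)·(-2) + 4·6 + (2)·(-10) + 0·9 = 0
  c_4 = 0·0 + 0·4 + (-1)·(-2) + 0·6 + (0)·(-10) + 0·9 = 2
  c_5 = 0·0 + 0·4 + (2)·(-2) + 1·6 + (0)·(-10) + 0·9 = 2
  c_6 = 0·0 + (-2)·(4) + (0)·(-2) + 0·6 + (0)·(-10) + 1·9 = 1
Expand coordinatewise in base 3:
  c_1 = 0
  c_2 = 2 = 2·3^0
  c_3 = 0
  c_4 = 2 = 2·3^0
  c_5 = 2 = 2·3^0
  c_6 = 1 = 1·3^0
Factor λ_0 = (0, 2, 0, 2, 2, 1)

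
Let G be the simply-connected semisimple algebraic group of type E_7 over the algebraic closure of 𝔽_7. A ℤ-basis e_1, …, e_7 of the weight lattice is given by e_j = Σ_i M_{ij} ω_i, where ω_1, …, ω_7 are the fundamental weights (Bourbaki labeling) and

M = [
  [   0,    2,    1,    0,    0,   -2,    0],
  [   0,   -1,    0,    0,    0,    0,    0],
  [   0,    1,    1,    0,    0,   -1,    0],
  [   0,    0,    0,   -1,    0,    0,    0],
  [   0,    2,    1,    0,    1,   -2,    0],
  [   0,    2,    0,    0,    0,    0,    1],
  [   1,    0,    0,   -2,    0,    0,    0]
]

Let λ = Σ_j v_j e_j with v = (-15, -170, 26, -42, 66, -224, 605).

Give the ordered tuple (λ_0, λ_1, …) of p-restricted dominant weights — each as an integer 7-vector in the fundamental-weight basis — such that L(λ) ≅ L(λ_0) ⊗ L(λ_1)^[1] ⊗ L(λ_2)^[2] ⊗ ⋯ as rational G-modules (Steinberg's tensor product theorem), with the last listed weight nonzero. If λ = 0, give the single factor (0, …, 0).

Converting to the ω-basis (c_i = row i of M dotted with v = (-15, -170, 26, -42, 66, -224, 605)):
  c_1 = (0)·(-15) + (2)·(-170) + (1)·(26) + (0)·(-42) + (0)·(66) + (-2)·(-224) + (0)·(605) = 134
  c_2 = (0)·(-15) + (-1)·(-170) + (0)·(26) + (0)·(-42) + (0)·(66) + (0)·(-224) + (0)·(605) = 170
  c_3 = (0)·(-15) + (1)·(-170) + (1)·(26) + (0)·(-42) + (0)·(66) + (-1)·(-224) + (0)·(605) = 80
  c_4 = (0)·(-15) + (0)·(-170) + (0)·(26) + (-1)·(-42) + (0)·(66) + (0)·(-224) + (0)·(605) = 42
  c_5 = (0)·(-15) + (2)·(-170) + (1)·(26) + (0)·(-42) + (1)·(66) + (-2)·(-224) + (0)·(605) = 200
  c_6 = (0)·(-15) + (2)·(-170) + (0)·(26) + (0)·(-42) + (0)·(66) + (0)·(-224) + (1)·(605) = 265
  c_7 = (1)·(-15) + (0)·(-170) + (0)·(26) + (-2)·(-42) + (0)·(66) + (0)·(-224) + (0)·(605) = 69
Base-7 expansion of each c_i:
  c_1 = 134 = 1·7^0 + 5·7^1 + 2·7^2
  c_2 = 170 = 2·7^0 + 3·7^1 + 3·7^2
  c_3 = 80 = 3·7^0 + 4·7^1 + 1·7^2
  c_4 = 42 = 0·7^0 + 6·7^1
  c_5 = 200 = 4·7^0 + 0·7^1 + 4·7^2
  c_6 = 265 = 6·7^0 + 2·7^1 + 5·7^2
  c_7 = 69 = 6·7^0 + 2·7^1 + 1·7^2
p-restricted factor λ_0 = (1, 2, 3, 0, 4, 6, 6)
p-restricted factor λ_1 = (5, 3, 4, 6, 0, 2, 2)
p-restricted factor λ_2 = (2, 3, 1, 0, 4, 5, 1)

((1, 2, 3, 0, 4, 6, 6), (5, 3, 4, 6, 0, 2, 2), (2, 3, 1, 0, 4, 5, 1))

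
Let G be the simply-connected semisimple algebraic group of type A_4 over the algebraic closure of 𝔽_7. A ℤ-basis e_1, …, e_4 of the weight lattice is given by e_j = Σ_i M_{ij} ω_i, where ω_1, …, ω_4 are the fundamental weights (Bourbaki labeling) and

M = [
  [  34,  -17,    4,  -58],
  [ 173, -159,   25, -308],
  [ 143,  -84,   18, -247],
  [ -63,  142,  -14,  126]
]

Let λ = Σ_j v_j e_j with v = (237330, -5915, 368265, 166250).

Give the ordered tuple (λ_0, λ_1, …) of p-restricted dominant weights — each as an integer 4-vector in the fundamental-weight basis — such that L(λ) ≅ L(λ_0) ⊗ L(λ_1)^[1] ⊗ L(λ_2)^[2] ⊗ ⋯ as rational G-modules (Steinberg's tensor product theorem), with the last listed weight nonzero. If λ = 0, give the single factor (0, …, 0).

((6, 4, 0, 0), (5, 0, 3, 3), (6, 4, 1, 1))

In the fundamental-weight basis, λ has coordinates c = M·v (v = (237330, -5915, 368265, 166250)):
  c_1 = 34*237330 + -17*-5915 + 4*368265 + -58*166250 = 335
  c_2 = 173*237330 + -159*-5915 + 25*368265 + -308*166250 = 200
  c_3 = 143*237330 + -84*-5915 + 18*368265 + -247*166250 = 70
  c_4 = -63*237330 + 142*-5915 + -14*368265 + 126*166250 = 70
Expand coordinatewise in base 7:
  c_1 = 335 = 6·7^0 + 5·7^1 + 6·7^2
  c_2 = 200 = 4·7^0 + 0·7^1 + 4·7^2
  c_3 = 70 = 0·7^0 + 3·7^1 + 1·7^2
  c_4 = 70 = 0·7^0 + 3·7^1 + 1·7^2
λ_0 = (6, 4, 0, 0)
λ_1 = (5, 0, 3, 3)
λ_2 = (6, 4, 1, 1)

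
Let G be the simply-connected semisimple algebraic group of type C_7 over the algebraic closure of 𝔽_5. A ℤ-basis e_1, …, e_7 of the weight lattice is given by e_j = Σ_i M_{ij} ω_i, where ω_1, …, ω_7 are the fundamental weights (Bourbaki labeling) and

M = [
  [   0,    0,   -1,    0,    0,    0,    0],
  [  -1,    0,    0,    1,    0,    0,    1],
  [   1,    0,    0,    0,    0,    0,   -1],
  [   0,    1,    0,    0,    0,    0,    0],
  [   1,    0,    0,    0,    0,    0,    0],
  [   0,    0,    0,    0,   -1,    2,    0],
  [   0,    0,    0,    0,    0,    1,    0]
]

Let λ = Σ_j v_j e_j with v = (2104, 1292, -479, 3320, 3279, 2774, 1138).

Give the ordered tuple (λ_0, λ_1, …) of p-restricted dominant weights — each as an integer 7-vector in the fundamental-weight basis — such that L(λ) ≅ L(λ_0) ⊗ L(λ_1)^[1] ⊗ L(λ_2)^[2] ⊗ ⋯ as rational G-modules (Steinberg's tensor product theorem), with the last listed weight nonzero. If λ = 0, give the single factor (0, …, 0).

((4, 4, 1, 2, 4, 4, 4), (0, 0, 3, 3, 0, 3, 4), (4, 4, 3, 1, 4, 0, 0), (3, 3, 2, 0, 1, 3, 2), (0, 3, 1, 2, 3, 3, 4))

ω-coordinates c = M·v, v = (2104, 1292, -479, 3320, 3279, 2774, 1138):
  c_1 = 0·2104 + 0·1292 + (-1)·(-479) + 0·3320 + 0·3279 + 0·2774 + 0·1138 = 479
  c_2 = (-1)·(2104) + 0·1292 + (0)·(-479) + 1·3320 + 0·3279 + 0·2774 + 1·1138 = 2354
  c_3 = 1·2104 + 0·1292 + (0)·(-479) + 0·3320 + 0·3279 + 0·2774 + (-1)·(1138) = 966
  c_4 = 0·2104 + 1·1292 + (0)·(-479) + 0·3320 + 0·3279 + 0·2774 + 0·1138 = 1292
  c_5 = 1·2104 + 0·1292 + (0)·(-479) + 0·3320 + 0·3279 + 0·2774 + 0·1138 = 2104
  c_6 = 0·2104 + 0·1292 + (0)·(-479) + 0·3320 + (-1)·(3279) + 2·2774 + 0·1138 = 2269
  c_7 = 0·2104 + 0·1292 + (0)·(-479) + 0·3320 + 0·3279 + 1·2774 + 0·1138 = 2774
Expand coordinatewise in base 5:
  c_1 = 479 = 4·5^0 + 0·5^1 + 4·5^2 + 3·5^3
  c_2 = 2354 = 4·5^0 + 0·5^1 + 4·5^2 + 3·5^3 + 3·5^4
  c_3 = 966 = 1·5^0 + 3·5^1 + 3·5^2 + 2·5^3 + 1·5^4
  c_4 = 1292 = 2·5^0 + 3·5^1 + 1·5^2 + 0·5^3 + 2·5^4
  c_5 = 2104 = 4·5^0 + 0·5^1 + 4·5^2 + 1·5^3 + 3·5^4
  c_6 = 2269 = 4·5^0 + 3·5^1 + 0·5^2 + 3·5^3 + 3·5^4
  c_7 = 2774 = 4·5^0 + 4·5^1 + 0·5^2 + 2·5^3 + 4·5^4
p-restricted factor λ_0 = (4, 4, 1, 2, 4, 4, 4)
p-restricted factor λ_1 = (0, 0, 3, 3, 0, 3, 4)
p-restricted factor λ_2 = (4, 4, 3, 1, 4, 0, 0)
p-restricted factor λ_3 = (3, 3, 2, 0, 1, 3, 2)
p-restricted factor λ_4 = (0, 3, 1, 2, 3, 3, 4)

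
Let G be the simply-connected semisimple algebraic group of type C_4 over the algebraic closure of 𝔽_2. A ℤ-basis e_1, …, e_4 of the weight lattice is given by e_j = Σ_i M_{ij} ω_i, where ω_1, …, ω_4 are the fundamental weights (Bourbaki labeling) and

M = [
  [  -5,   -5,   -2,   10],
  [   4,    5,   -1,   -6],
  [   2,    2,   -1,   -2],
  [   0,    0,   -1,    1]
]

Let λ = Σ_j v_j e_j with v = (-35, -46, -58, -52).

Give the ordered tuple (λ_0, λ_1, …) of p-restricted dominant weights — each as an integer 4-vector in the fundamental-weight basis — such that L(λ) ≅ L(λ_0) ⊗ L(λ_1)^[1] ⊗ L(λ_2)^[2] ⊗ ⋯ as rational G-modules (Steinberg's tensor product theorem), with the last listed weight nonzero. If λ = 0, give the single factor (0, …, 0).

ω-coordinates c = M·v, v = (-35, -46, -58, -52):
  c_1 = (-5)·(-35) + (-5)·(-46) + (-2)·(-58) + (10)·(-52) = 1
  c_2 = (4)·(-35) + (5)·(-46) + (-1)·(-58) + (-6)·(-52) = 0
  c_3 = (2)·(-35) + (2)·(-46) + (-1)·(-58) + (-2)·(-52) = 0
  c_4 = (0)·(-35) + (0)·(-46) + (-1)·(-58) + (1)·(-52) = 6
Expand coordinatewise in base 2:
  c_1 = 1 = 1·2^0
  c_2 = 0
  c_3 = 0
  c_4 = 6 = 0·2^0 + 1·2^1 + 1·2^2
p-restricted factor λ_0 = (1, 0, 0, 0)
p-restricted factor λ_1 = (0, 0, 0, 1)
p-restricted factor λ_2 = (0, 0, 0, 1)

((1, 0, 0, 0), (0, 0, 0, 1), (0, 0, 0, 1))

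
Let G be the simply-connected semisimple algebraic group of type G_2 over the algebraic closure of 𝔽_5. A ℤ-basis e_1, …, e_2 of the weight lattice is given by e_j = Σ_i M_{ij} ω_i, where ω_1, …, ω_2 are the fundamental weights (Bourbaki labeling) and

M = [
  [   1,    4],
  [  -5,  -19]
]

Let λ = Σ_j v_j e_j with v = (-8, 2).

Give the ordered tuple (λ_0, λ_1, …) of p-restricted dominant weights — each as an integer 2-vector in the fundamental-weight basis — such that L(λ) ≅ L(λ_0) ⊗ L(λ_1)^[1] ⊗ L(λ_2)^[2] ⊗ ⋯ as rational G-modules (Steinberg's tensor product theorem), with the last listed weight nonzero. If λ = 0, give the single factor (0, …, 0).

((0, 2),)

ω-coordinates c = M·v, v = (-8, 2):
  c_1 = (1)·(-8) + (4)·(2) = 0
  c_2 = (-5)·(-8) + (-19)·(2) = 2
Writing each c_i in base p = 5:
  c_1 = 0
  c_2 = 2 = 2·5^0
Factor λ_0 = (0, 2)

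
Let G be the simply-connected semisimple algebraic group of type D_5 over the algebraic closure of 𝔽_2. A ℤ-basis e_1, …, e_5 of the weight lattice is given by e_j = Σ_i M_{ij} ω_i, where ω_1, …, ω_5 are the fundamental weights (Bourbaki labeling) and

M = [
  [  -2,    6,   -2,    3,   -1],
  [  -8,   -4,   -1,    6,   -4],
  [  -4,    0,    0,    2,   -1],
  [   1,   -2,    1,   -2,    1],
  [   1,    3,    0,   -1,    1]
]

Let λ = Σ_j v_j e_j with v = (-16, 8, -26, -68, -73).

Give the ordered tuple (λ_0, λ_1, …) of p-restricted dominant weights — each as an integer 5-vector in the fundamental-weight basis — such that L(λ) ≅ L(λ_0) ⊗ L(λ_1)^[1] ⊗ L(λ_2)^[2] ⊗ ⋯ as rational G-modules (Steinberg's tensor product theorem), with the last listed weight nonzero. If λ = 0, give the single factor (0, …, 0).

ω-coordinates c = M·v, v = (-16, 8, -26, -68, -73):
  c_1 = -2*-16 + 6*8 + -2*-26 + 3*-68 + -1*-73 = 1
  c_2 = -8*-16 + -4*8 + -1*-26 + 6*-68 + -4*-73 = 6
  c_3 = -4*-16 + 0*8 + 0*-26 + 2*-68 + -1*-73 = 1
  c_4 = 1*-16 + -2*8 + 1*-26 + -2*-68 + 1*-73 = 5
  c_5 = 1*-16 + 3*8 + 0*-26 + -1*-68 + 1*-73 = 3
Writing each c_i in base p = 2:
  c_1 = 1 = 1·2^0
  c_2 = 6 = 0·2^0 + 1·2^1 + 1·2^2
  c_3 = 1 = 1·2^0
  c_4 = 5 = 1·2^0 + 0·2^1 + 1·2^2
  c_5 = 3 = 1·2^0 + 1·2^1
p-restricted factor λ_0 = (1, 0, 1, 1, 1)
p-restricted factor λ_1 = (0, 1, 0, 0, 1)
p-restricted factor λ_2 = (0, 1, 0, 1, 0)

((1, 0, 1, 1, 1), (0, 1, 0, 0, 1), (0, 1, 0, 1, 0))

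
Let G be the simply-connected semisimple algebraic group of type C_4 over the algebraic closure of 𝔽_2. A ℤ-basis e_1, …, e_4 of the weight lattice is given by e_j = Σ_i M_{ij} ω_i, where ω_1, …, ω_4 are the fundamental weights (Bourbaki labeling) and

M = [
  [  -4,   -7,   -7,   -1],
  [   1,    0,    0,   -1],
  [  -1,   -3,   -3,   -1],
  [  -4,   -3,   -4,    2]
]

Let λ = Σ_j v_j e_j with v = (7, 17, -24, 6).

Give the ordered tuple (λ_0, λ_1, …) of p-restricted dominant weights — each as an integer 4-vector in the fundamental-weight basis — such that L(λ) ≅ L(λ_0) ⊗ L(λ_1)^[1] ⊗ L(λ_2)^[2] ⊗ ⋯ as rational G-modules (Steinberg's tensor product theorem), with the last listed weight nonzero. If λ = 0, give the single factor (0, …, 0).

((1, 1, 0, 1), (1, 0, 0, 0), (1, 0, 0, 1), (1, 0, 1, 1), (0, 0, 0, 1))

Converting to the ω-basis (c_i = row i of M dotted with v = (7, 17, -24, 6)):
  c_1 = (-4)·(7) + (-7)·(17) + (-7)·(-24) + (-1)·(6) = 15
  c_2 = (1)·(7) + (0)·(17) + (0)·(-24) + (-1)·(6) = 1
  c_3 = (-1)·(7) + (-3)·(17) + (-3)·(-24) + (-1)·(6) = 8
  c_4 = (-4)·(7) + (-3)·(17) + (-4)·(-24) + (2)·(6) = 29
p = 2; digits c_i = Σ_j d_{ij}·2^j, 0 ≤ d_{ij} < 2:
  c_1 = 15 = 1·2^0 + 1·2^1 + 1·2^2 + 1·2^3
  c_2 = 1 = 1·2^0
  c_3 = 8 = 0·2^0 + 0·2^1 + 0·2^2 + 1·2^3
  c_4 = 29 = 1·2^0 + 0·2^1 + 1·2^2 + 1·2^3 + 1·2^4
λ_0 = (1, 1, 0, 1)
λ_1 = (1, 0, 0, 0)
λ_2 = (1, 0, 0, 1)
λ_3 = (1, 0, 1, 1)
λ_4 = (0, 0, 0, 1)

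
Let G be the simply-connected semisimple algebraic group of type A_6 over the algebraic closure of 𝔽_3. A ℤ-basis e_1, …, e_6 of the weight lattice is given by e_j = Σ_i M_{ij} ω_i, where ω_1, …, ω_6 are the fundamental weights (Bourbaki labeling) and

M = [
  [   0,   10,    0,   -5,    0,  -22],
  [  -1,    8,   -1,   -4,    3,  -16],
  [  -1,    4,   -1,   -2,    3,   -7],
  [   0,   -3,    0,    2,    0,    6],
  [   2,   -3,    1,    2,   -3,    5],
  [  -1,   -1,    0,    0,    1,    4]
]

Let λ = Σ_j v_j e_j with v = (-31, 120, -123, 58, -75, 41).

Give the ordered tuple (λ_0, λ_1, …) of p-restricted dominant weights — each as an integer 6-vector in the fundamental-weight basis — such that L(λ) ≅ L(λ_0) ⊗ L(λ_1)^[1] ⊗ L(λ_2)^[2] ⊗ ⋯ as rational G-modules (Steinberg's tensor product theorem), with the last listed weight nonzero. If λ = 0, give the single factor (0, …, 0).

Converting to the ω-basis (c_i = row i of M dotted with v = (-31, 120, -123, 58, -75, 41)):
  c_1 = (0)·(-31) + 10·120 + (0)·(-123) + (-5)·(58) + (0)·(-75) + (-22)·(41) = 8
  c_2 = (-1)·(-31) + 8·120 + (-1)·(-123) + (-4)·(58) + (3)·(-75) + (-16)·(41) = 1
  c_3 = (-1)·(-31) + 4·120 + (-1)·(-123) + (-2)·(58) + (3)·(-75) + (-7)·(41) = 6
  c_4 = (0)·(-31) + (-3)·(120) + (0)·(-123) + 2·58 + (0)·(-75) + 6·41 = 2
  c_5 = (2)·(-31) + (-3)·(120) + (1)·(-123) + 2·58 + (-3)·(-75) + 5·41 = 1
  c_6 = (-1)·(-31) + (-1)·(120) + (0)·(-123) + 0·58 + (1)·(-75) + 4·41 = 0
Writing each c_i in base p = 3:
  c_1 = 8 = 2·3^0 + 2·3^1
  c_2 = 1 = 1·3^0
  c_3 = 6 = 0·3^0 + 2·3^1
  c_4 = 2 = 2·3^0
  c_5 = 1 = 1·3^0
  c_6 = 0
p-restricted factor λ_0 = (2, 1, 0, 2, 1, 0)
p-restricted factor λ_1 = (2, 0, 2, 0, 0, 0)

((2, 1, 0, 2, 1, 0), (2, 0, 2, 0, 0, 0))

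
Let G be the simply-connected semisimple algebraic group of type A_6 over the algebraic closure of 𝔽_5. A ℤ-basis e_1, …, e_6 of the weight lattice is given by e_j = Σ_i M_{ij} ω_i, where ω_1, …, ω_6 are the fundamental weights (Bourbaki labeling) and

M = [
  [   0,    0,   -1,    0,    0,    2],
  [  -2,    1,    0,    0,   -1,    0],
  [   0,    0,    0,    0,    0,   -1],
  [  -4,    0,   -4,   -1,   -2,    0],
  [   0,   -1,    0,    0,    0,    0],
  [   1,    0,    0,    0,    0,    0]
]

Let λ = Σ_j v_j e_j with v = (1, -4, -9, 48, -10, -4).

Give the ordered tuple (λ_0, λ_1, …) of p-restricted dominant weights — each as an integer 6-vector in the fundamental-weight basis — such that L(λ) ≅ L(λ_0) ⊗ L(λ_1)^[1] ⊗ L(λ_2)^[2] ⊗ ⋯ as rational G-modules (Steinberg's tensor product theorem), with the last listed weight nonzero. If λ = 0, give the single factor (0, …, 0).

((1, 4, 4, 4, 4, 1),)

Compute c_i = Σ_j M_{ij} v_j with v = (1, -4, -9, 48, -10, -4):
  c_1 = (0)·(1) + (0)·(-4) + (-1)·(-9) + (0)·(48) + (0)·(-10) + (2)·(-4) = 1
  c_2 = (-2)·(1) + (1)·(-4) + (0)·(-9) + (0)·(48) + (-1)·(-10) + (0)·(-4) = 4
  c_3 = (0)·(1) + (0)·(-4) + (0)·(-9) + (0)·(48) + (0)·(-10) + (-1)·(-4) = 4
  c_4 = (-4)·(1) + (0)·(-4) + (-4)·(-9) + (-1)·(48) + (-2)·(-10) + (0)·(-4) = 4
  c_5 = (0)·(1) + (-1)·(-4) + (0)·(-9) + (0)·(48) + (0)·(-10) + (0)·(-4) = 4
  c_6 = (1)·(1) + (0)·(-4) + (0)·(-9) + (0)·(48) + (0)·(-10) + (0)·(-4) = 1
p = 5; digits c_i = Σ_j d_{ij}·5^j, 0 ≤ d_{ij} < 5:
  c_1 = 1 = 1·5^0
  c_2 = 4 = 4·5^0
  c_3 = 4 = 4·5^0
  c_4 = 4 = 4·5^0
  c_5 = 4 = 4·5^0
  c_6 = 1 = 1·5^0
λ_0 = (1, 4, 4, 4, 4, 1)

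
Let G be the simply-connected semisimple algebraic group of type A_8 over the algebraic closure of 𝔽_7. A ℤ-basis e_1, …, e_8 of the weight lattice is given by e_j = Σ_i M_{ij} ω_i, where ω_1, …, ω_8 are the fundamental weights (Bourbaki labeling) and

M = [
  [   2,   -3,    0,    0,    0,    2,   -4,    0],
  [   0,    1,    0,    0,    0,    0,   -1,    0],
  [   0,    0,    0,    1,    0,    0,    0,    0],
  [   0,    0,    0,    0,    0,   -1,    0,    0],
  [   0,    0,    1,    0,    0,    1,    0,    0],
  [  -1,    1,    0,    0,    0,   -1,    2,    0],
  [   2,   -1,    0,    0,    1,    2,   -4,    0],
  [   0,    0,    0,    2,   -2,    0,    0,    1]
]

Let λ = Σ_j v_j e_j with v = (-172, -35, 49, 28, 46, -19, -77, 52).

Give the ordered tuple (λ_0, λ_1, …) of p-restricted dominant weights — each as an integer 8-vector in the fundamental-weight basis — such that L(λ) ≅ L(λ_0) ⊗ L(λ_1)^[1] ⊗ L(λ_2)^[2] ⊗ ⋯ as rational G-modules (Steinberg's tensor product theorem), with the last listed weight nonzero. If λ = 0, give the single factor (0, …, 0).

((3, 0, 0, 5, 2, 2, 0, 2), (4, 6, 4, 2, 4, 0, 1, 2))

Converting to the ω-basis (c_i = row i of M dotted with v = (-172, -35, 49, 28, 46, -19, -77, 52)):
  c_1 = (2)·(-172) + (-3)·(-35) + 0·49 + 0·28 + 0·46 + (2)·(-19) + (-4)·(-77) + 0·52 = 31
  c_2 = (0)·(-172) + (1)·(-35) + 0·49 + 0·28 + 0·46 + (0)·(-19) + (-1)·(-77) + 0·52 = 42
  c_3 = (0)·(-172) + (0)·(-35) + 0·49 + 1·28 + 0·46 + (0)·(-19) + (0)·(-77) + 0·52 = 28
  c_4 = (0)·(-172) + (0)·(-35) + 0·49 + 0·28 + 0·46 + (-1)·(-19) + (0)·(-77) + 0·52 = 19
  c_5 = (0)·(-172) + (0)·(-35) + 1·49 + 0·28 + 0·46 + (1)·(-19) + (0)·(-77) + 0·52 = 30
  c_6 = (-1)·(-172) + (1)·(-35) + 0·49 + 0·28 + 0·46 + (-1)·(-19) + (2)·(-77) + 0·52 = 2
  c_7 = (2)·(-172) + (-1)·(-35) + 0·49 + 0·28 + 1·46 + (2)·(-19) + (-4)·(-77) + 0·52 = 7
  c_8 = (0)·(-172) + (0)·(-35) + 0·49 + 2·28 + (-2)·(46) + (0)·(-19) + (0)·(-77) + 1·52 = 16
p = 7; digits c_i = Σ_j d_{ij}·7^j, 0 ≤ d_{ij} < 7:
  c_1 = 31 = 3·7^0 + 4·7^1
  c_2 = 42 = 0·7^0 + 6·7^1
  c_3 = 28 = 0·7^0 + 4·7^1
  c_4 = 19 = 5·7^0 + 2·7^1
  c_5 = 30 = 2·7^0 + 4·7^1
  c_6 = 2 = 2·7^0
  c_7 = 7 = 0·7^0 + 1·7^1
  c_8 = 16 = 2·7^0 + 2·7^1
p-restricted factor λ_0 = (3, 0, 0, 5, 2, 2, 0, 2)
p-restricted factor λ_1 = (4, 6, 4, 2, 4, 0, 1, 2)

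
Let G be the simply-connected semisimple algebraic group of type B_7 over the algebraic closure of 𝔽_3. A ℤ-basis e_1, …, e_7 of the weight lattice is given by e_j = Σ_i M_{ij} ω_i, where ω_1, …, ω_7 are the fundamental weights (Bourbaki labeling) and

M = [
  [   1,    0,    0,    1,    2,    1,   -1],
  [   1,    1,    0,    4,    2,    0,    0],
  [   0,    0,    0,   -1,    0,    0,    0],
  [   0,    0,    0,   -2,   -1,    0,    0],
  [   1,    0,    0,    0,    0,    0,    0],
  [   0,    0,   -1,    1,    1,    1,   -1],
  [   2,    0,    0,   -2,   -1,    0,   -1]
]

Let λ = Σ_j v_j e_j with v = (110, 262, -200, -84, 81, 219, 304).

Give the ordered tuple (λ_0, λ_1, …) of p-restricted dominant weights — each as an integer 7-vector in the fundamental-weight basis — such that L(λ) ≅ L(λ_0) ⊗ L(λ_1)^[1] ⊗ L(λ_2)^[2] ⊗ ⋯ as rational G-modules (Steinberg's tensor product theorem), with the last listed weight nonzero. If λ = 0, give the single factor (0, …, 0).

((1, 0, 0, 0, 2, 1, 0), (1, 0, 1, 2, 0, 1, 1), (2, 1, 0, 0, 0, 0, 0), (0, 1, 0, 0, 1, 1, 0), (1, 2, 1, 1, 1, 1, 0))

ω-coordinates c = M·v, v = (110, 262, -200, -84, 81, 219, 304):
  c_1 = 1·110 + 0·262 + (0)·(-200) + (1)·(-84) + 2·81 + 1·219 + (-1)·(304) = 103
  c_2 = 1·110 + 1·262 + (0)·(-200) + (4)·(-84) + 2·81 + 0·219 + 0·304 = 198
  c_3 = 0·110 + 0·262 + (0)·(-200) + (-1)·(-84) + 0·81 + 0·219 + 0·304 = 84
  c_4 = 0·110 + 0·262 + (0)·(-200) + (-2)·(-84) + (-1)·(81) + 0·219 + 0·304 = 87
  c_5 = 1·110 + 0·262 + (0)·(-200) + (0)·(-84) + 0·81 + 0·219 + 0·304 = 110
  c_6 = 0·110 + 0·262 + (-1)·(-200) + (1)·(-84) + 1·81 + 1·219 + (-1)·(304) = 112
  c_7 = 2·110 + 0·262 + (0)·(-200) + (-2)·(-84) + (-1)·(81) + 0·219 + (-1)·(304) = 3
Base-3 expansion of each c_i:
  c_1 = 103 = 1·3^0 + 1·3^1 + 2·3^2 + 0·3^3 + 1·3^4
  c_2 = 198 = 0·3^0 + 0·3^1 + 1·3^2 + 1·3^3 + 2·3^4
  c_3 = 84 = 0·3^0 + 1·3^1 + 0·3^2 + 0·3^3 + 1·3^4
  c_4 = 87 = 0·3^0 + 2·3^1 + 0·3^2 + 0·3^3 + 1·3^4
  c_5 = 110 = 2·3^0 + 0·3^1 + 0·3^2 + 1·3^3 + 1·3^4
  c_6 = 112 = 1·3^0 + 1·3^1 + 0·3^2 + 1·3^3 + 1·3^4
  c_7 = 3 = 0·3^0 + 1·3^1
λ_0 = (1, 0, 0, 0, 2, 1, 0)
λ_1 = (1, 0, 1, 2, 0, 1, 1)
λ_2 = (2, 1, 0, 0, 0, 0, 0)
λ_3 = (0, 1, 0, 0, 1, 1, 0)
λ_4 = (1, 2, 1, 1, 1, 1, 0)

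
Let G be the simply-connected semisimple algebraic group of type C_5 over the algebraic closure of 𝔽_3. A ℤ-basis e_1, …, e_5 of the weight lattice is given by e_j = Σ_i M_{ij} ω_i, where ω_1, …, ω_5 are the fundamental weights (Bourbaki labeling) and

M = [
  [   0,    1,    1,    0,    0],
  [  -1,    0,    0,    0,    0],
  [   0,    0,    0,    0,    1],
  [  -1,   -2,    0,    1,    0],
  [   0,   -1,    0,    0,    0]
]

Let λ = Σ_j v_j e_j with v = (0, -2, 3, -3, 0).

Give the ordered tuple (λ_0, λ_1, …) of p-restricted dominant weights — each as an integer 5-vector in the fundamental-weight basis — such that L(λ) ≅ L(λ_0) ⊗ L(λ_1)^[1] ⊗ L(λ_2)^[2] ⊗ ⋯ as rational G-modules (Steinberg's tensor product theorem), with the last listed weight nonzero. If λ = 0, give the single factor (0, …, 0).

((1, 0, 0, 1, 2),)

Compute c_i = Σ_j M_{ij} v_j with v = (0, -2, 3, -3, 0):
  c_1 = 0·0 + (1)·(-2) + 1·3 + (0)·(-3) + 0·0 = 1
  c_2 = (-1)·(0) + (0)·(-2) + 0·3 + (0)·(-3) + 0·0 = 0
  c_3 = 0·0 + (0)·(-2) + 0·3 + (0)·(-3) + 1·0 = 0
  c_4 = (-1)·(0) + (-2)·(-2) + 0·3 + (1)·(-3) + 0·0 = 1
  c_5 = 0·0 + (-1)·(-2) + 0·3 + (0)·(-3) + 0·0 = 2
Expand coordinatewise in base 3:
  c_1 = 1 = 1·3^0
  c_2 = 0
  c_3 = 0
  c_4 = 1 = 1·3^0
  c_5 = 2 = 2·3^0
p-restricted factor λ_0 = (1, 0, 0, 1, 2)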